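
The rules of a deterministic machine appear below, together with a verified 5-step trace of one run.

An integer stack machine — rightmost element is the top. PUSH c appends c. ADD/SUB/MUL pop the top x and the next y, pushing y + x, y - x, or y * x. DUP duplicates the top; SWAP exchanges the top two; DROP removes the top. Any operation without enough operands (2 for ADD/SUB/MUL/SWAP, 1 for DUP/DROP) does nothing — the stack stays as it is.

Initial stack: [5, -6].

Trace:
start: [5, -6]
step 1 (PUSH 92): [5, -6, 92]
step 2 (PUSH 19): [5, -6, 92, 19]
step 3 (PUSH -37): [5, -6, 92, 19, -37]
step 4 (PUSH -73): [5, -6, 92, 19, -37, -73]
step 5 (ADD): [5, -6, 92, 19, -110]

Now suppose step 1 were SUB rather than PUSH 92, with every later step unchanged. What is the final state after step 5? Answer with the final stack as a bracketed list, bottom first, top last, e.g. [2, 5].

[11, 19, -110]

(re-executing from step 1 with the substitution; state before step 1: [5, -6])
step 1 (SUB): [11]
step 2 (PUSH 19): [11, 19]
step 3 (PUSH -37): [11, 19, -37]
step 4 (PUSH -73): [11, 19, -37, -73]
step 5 (ADD): [11, 19, -110]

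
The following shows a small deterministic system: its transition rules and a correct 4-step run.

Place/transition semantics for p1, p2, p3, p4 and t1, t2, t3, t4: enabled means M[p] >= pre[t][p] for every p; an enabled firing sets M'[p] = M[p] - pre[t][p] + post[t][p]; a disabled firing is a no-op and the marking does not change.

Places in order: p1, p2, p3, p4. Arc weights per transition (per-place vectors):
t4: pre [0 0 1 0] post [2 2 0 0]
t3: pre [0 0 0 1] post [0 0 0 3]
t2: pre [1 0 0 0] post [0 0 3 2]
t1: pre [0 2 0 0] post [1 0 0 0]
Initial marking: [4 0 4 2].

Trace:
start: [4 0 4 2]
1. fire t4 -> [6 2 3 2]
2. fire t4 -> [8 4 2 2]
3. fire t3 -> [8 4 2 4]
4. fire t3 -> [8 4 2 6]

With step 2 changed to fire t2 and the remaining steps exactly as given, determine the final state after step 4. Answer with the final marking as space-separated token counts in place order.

5 2 6 8

(re-executing from step 2 with the substitution; state before step 2: [6 2 3 2])
2. fire t2 -> [5 2 6 4]
3. fire t3 -> [5 2 6 6]
4. fire t3 -> [5 2 6 8]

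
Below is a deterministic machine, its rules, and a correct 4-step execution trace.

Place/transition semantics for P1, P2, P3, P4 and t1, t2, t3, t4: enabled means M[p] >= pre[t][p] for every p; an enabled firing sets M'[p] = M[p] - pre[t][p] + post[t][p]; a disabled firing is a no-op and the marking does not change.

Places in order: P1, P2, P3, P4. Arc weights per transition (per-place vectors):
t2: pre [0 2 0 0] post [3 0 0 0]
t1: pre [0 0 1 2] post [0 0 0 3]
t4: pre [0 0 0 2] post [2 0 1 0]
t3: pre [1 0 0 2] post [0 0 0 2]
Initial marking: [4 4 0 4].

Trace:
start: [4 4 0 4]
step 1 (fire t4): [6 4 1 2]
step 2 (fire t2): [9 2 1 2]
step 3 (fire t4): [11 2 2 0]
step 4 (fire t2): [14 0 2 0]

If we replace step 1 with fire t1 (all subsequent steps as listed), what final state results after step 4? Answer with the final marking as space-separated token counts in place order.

(re-executing from step 1 with the substitution; state before step 1: [4 4 0 4])
step 1 (fire t1): [4 4 0 4]
step 2 (fire t2): [7 2 0 4]
step 3 (fire t4): [9 2 1 2]
step 4 (fire t2): [12 0 1 2]

12 0 1 2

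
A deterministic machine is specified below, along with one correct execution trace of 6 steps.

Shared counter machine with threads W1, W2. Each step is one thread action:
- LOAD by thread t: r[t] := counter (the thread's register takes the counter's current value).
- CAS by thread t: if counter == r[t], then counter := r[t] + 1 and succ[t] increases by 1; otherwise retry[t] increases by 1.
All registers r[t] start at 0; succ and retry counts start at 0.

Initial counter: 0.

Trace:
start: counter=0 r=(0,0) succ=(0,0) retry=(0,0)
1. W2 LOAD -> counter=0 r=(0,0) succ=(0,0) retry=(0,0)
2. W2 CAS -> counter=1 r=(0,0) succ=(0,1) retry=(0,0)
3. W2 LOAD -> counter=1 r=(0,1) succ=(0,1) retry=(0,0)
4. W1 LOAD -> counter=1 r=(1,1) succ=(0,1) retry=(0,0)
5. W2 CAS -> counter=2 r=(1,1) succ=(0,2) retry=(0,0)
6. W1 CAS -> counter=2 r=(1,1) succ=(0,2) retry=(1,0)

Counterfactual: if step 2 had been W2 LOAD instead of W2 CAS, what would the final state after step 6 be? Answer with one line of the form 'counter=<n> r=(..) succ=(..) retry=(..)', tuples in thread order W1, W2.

(re-executing from step 2 with the substitution; state before step 2: counter=0 r=(0,0) succ=(0,0) retry=(0,0))
2. W2 LOAD -> counter=0 r=(0,0) succ=(0,0) retry=(0,0)
3. W2 LOAD -> counter=0 r=(0,0) succ=(0,0) retry=(0,0)
4. W1 LOAD -> counter=0 r=(0,0) succ=(0,0) retry=(0,0)
5. W2 CAS -> counter=1 r=(0,0) succ=(0,1) retry=(0,0)
6. W1 CAS -> counter=1 r=(0,0) succ=(0,1) retry=(1,0)

counter=1 r=(0,0) succ=(0,1) retry=(1,0)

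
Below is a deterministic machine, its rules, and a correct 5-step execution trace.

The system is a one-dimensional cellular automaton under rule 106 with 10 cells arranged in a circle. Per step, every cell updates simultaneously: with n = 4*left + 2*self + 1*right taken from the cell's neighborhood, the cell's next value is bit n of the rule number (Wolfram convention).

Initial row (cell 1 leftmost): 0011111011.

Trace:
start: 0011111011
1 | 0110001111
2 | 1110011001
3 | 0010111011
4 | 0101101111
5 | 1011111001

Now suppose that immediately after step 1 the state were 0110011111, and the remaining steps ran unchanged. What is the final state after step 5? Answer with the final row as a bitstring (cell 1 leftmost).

1110101101

state after step 1 := 0110011111
2 | 1110110001
3 | 0011110011
4 | 0110010111
5 | 1110101101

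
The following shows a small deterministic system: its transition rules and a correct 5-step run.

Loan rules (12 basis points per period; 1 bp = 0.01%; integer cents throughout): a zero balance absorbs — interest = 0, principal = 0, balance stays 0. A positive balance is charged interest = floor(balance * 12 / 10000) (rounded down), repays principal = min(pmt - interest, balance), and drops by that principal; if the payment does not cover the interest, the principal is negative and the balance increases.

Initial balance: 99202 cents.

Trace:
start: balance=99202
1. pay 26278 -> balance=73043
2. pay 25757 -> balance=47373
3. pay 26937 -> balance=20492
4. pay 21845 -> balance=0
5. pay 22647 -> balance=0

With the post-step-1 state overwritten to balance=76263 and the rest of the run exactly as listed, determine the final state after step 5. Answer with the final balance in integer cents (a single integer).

0

state after step 1 := balance=76263
2. pay 25757 -> balance=50597
3. pay 26937 -> balance=23720
4. pay 21845 -> balance=1903
5. pay 22647 -> balance=0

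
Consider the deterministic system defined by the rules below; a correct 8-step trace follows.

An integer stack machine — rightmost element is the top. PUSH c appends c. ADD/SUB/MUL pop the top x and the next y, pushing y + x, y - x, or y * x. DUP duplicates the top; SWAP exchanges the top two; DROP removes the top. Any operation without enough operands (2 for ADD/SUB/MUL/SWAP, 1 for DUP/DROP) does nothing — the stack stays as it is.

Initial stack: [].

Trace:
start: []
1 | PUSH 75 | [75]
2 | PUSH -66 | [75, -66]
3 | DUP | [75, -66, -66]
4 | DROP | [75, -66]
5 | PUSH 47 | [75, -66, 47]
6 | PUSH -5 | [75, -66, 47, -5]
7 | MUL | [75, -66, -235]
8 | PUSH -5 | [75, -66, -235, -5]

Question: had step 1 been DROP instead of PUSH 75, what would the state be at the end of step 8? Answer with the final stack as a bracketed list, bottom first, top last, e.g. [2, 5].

(re-executing from step 1 with the substitution; state before step 1: [])
1 | DROP | []
2 | PUSH -66 | [-66]
3 | DUP | [-66, -66]
4 | DROP | [-66]
5 | PUSH 47 | [-66, 47]
6 | PUSH -5 | [-66, 47, -5]
7 | MUL | [-66, -235]
8 | PUSH -5 | [-66, -235, -5]

[-66, -235, -5]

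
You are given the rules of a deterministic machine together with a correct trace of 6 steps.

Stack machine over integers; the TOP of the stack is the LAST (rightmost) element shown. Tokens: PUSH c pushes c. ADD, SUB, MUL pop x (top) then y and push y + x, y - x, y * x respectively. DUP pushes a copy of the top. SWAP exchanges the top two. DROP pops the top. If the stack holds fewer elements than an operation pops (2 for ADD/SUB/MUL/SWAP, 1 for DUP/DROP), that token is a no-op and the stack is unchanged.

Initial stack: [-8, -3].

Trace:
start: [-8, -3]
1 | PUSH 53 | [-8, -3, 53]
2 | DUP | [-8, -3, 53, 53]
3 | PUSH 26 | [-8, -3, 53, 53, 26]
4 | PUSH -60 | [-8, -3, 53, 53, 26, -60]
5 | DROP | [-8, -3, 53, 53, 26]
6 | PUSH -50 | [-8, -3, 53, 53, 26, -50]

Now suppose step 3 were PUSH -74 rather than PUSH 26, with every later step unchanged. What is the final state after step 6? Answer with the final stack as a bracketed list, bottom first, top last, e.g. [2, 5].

[-8, -3, 53, 53, -74, -50]

(re-executing from step 3 with the substitution; state before step 3: [-8, -3, 53, 53])
3 | PUSH -74 | [-8, -3, 53, 53, -74]
4 | PUSH -60 | [-8, -3, 53, 53, -74, -60]
5 | DROP | [-8, -3, 53, 53, -74]
6 | PUSH -50 | [-8, -3, 53, 53, -74, -50]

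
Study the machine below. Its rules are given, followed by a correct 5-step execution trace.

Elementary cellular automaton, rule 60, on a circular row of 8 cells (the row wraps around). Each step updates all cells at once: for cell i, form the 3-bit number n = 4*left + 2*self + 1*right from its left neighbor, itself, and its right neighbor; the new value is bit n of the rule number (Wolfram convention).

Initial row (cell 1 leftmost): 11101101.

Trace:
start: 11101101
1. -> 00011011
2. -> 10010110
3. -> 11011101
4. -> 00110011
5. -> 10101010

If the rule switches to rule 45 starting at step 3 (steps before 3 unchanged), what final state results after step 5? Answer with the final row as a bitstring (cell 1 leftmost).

01010010

(re-executing steps 3..5 under rule 45; state before step 3: 10010110)
3. -> 10011101
4. -> 00010011
5. -> 01010010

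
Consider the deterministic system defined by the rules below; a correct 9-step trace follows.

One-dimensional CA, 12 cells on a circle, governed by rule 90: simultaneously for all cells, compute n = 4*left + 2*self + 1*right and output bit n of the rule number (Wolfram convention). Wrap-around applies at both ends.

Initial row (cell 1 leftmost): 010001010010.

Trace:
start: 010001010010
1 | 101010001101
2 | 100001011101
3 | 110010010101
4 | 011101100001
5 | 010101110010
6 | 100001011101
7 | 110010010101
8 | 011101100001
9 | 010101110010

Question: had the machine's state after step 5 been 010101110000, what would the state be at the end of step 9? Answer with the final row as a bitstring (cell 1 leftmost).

011101010010

state after step 5 := 010101110000
6 | 100001011000
7 | 010010011101
8 | 001101110100
9 | 011101010010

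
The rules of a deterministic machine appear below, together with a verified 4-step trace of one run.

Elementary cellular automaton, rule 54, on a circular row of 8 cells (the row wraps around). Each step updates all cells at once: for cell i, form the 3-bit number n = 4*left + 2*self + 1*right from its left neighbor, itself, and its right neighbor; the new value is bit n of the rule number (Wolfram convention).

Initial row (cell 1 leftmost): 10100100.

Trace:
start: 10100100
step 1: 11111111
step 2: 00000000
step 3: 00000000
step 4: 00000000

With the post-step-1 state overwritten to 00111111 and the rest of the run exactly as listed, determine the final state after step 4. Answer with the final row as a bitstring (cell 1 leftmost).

11110011

state after step 1 := 00111111
step 2: 11000000
step 3: 00100001
step 4: 11110011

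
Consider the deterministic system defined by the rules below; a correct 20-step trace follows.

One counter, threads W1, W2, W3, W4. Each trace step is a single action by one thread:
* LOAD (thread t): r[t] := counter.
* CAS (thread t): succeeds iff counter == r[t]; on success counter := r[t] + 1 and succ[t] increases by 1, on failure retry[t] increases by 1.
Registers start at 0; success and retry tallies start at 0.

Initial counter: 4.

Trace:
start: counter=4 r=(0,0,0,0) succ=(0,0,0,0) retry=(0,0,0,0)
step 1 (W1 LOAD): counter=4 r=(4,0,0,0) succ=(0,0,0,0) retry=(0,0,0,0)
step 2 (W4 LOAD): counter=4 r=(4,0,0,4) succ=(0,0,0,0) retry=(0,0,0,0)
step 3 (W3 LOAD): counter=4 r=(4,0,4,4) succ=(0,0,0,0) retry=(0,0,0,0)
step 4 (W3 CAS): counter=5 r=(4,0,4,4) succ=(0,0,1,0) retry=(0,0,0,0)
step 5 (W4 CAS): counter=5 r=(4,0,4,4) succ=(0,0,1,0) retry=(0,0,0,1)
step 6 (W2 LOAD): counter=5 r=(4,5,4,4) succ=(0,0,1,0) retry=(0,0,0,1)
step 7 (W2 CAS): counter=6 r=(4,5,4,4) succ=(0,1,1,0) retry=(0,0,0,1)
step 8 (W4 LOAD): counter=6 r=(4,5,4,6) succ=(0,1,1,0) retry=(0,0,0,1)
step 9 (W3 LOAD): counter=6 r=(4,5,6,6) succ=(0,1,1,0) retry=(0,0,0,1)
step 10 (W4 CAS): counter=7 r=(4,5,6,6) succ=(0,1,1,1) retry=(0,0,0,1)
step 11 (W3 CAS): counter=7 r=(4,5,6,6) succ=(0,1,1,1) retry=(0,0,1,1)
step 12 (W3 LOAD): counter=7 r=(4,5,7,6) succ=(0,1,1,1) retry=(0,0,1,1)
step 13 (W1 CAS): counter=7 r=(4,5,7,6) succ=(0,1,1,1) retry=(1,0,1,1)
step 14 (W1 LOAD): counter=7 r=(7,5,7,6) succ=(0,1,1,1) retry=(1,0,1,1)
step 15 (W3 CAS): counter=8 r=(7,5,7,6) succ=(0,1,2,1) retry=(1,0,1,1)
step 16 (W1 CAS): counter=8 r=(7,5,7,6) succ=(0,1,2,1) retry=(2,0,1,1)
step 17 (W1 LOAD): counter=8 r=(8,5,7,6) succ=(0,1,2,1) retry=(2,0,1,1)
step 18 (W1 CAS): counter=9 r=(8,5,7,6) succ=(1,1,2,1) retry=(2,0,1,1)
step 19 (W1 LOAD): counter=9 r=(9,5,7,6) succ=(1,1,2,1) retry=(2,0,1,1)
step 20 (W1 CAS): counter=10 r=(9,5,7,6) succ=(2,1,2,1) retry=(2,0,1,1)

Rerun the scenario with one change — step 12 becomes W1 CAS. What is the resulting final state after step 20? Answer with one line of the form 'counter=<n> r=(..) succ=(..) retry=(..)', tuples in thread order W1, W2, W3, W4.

(re-executing from step 12 with the substitution; state before step 12: counter=7 r=(4,5,6,6) succ=(0,1,1,1) retry=(0,0,1,1))
step 12 (W1 CAS): counter=7 r=(4,5,6,6) succ=(0,1,1,1) retry=(1,0,1,1)
step 13 (W1 CAS): counter=7 r=(4,5,6,6) succ=(0,1,1,1) retry=(2,0,1,1)
step 14 (W1 LOAD): counter=7 r=(7,5,6,6) succ=(0,1,1,1) retry=(2,0,1,1)
step 15 (W3 CAS): counter=7 r=(7,5,6,6) succ=(0,1,1,1) retry=(2,0,2,1)
step 16 (W1 CAS): counter=8 r=(7,5,6,6) succ=(1,1,1,1) retry=(2,0,2,1)
step 17 (W1 LOAD): counter=8 r=(8,5,6,6) succ=(1,1,1,1) retry=(2,0,2,1)
step 18 (W1 CAS): counter=9 r=(8,5,6,6) succ=(2,1,1,1) retry=(2,0,2,1)
step 19 (W1 LOAD): counter=9 r=(9,5,6,6) succ=(2,1,1,1) retry=(2,0,2,1)
step 20 (W1 CAS): counter=10 r=(9,5,6,6) succ=(3,1,1,1) retry=(2,0,2,1)

counter=10 r=(9,5,6,6) succ=(3,1,1,1) retry=(2,0,2,1)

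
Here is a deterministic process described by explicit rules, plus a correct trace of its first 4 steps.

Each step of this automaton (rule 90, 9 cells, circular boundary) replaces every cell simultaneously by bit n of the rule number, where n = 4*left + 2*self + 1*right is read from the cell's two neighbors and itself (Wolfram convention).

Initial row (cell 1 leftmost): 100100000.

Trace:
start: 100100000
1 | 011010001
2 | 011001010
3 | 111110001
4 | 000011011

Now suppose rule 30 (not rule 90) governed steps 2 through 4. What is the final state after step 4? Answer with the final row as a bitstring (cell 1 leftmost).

(re-executing steps 2..4 under rule 30; state before step 2: 011010001)
2 | 010011011
3 | 011110010
4 | 110001111

110001111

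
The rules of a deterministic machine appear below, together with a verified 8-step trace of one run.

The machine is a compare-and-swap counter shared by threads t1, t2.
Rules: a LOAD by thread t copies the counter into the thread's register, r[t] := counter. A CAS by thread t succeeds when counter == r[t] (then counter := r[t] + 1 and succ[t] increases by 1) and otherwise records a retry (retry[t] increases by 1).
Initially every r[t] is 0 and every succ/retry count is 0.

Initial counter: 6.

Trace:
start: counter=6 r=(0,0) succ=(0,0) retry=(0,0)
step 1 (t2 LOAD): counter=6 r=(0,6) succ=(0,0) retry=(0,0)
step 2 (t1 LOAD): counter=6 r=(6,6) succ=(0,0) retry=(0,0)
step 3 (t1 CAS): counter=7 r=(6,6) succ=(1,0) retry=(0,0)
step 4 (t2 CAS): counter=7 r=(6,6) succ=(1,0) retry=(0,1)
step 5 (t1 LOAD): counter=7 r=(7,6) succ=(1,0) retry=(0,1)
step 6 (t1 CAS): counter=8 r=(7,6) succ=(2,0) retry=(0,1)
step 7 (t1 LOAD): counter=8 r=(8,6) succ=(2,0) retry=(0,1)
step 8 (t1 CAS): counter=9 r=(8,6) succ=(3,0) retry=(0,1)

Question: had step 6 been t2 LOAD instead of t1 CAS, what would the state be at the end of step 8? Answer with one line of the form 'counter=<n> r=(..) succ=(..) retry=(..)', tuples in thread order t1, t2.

counter=8 r=(7,7) succ=(2,0) retry=(0,1)

(re-executing from step 6 with the substitution; state before step 6: counter=7 r=(7,6) succ=(1,0) retry=(0,1))
step 6 (t2 LOAD): counter=7 r=(7,7) succ=(1,0) retry=(0,1)
step 7 (t1 LOAD): counter=7 r=(7,7) succ=(1,0) retry=(0,1)
step 8 (t1 CAS): counter=8 r=(7,7) succ=(2,0) retry=(0,1)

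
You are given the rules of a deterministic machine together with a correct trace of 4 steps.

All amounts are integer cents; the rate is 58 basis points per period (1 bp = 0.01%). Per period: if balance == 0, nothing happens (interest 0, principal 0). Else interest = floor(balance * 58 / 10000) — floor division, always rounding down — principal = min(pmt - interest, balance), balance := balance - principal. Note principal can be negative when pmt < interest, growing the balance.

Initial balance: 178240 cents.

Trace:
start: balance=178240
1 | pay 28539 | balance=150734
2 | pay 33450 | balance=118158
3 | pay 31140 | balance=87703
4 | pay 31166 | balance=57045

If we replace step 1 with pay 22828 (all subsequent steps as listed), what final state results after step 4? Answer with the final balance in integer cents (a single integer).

(re-executing from step 1 with the substitution; state before step 1: balance=178240)
1 | pay 22828 | balance=156445
2 | pay 33450 | balance=123902
3 | pay 31140 | balance=93480
4 | pay 31166 | balance=62856

62856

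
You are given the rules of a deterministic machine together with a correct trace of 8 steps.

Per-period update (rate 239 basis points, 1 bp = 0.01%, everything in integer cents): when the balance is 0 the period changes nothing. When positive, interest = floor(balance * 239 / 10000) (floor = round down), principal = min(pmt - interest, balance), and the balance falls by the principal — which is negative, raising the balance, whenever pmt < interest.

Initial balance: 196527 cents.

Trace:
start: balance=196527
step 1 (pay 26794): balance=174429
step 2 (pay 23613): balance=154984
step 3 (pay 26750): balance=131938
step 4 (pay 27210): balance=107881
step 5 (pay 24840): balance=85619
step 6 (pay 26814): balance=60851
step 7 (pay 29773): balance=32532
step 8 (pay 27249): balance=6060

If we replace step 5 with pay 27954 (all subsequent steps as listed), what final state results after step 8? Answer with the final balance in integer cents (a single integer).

(re-executing from step 5 with the substitution; state before step 5: balance=107881)
step 5 (pay 27954): balance=82505
step 6 (pay 26814): balance=57662
step 7 (pay 29773): balance=29267
step 8 (pay 27249): balance=2717

2717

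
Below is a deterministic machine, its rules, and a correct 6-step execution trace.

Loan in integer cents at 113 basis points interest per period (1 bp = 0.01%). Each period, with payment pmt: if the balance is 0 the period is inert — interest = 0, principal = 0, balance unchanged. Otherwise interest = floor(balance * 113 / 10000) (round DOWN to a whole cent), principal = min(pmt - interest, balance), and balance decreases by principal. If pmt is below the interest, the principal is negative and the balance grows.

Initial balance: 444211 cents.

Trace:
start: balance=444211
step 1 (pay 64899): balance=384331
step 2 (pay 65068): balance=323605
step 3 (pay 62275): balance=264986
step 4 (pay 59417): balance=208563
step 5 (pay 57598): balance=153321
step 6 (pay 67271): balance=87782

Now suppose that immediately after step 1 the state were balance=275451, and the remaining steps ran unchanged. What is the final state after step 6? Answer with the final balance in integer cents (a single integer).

0

state after step 1 := balance=275451
step 2 (pay 65068): balance=213495
step 3 (pay 62275): balance=153632
step 4 (pay 59417): balance=95951
step 5 (pay 57598): balance=39437
step 6 (pay 67271): balance=0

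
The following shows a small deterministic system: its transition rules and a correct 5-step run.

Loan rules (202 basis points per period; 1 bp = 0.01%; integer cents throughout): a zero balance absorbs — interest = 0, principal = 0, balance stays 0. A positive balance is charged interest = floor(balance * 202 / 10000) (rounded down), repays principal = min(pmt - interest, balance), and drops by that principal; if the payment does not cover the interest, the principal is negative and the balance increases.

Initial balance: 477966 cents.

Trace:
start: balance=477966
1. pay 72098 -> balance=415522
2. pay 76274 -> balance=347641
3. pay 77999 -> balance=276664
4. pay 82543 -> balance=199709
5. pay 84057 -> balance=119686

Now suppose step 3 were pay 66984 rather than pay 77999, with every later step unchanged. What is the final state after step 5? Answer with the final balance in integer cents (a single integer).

(re-executing from step 3 with the substitution; state before step 3: balance=347641)
3. pay 66984 -> balance=287679
4. pay 82543 -> balance=210947
5. pay 84057 -> balance=131151

131151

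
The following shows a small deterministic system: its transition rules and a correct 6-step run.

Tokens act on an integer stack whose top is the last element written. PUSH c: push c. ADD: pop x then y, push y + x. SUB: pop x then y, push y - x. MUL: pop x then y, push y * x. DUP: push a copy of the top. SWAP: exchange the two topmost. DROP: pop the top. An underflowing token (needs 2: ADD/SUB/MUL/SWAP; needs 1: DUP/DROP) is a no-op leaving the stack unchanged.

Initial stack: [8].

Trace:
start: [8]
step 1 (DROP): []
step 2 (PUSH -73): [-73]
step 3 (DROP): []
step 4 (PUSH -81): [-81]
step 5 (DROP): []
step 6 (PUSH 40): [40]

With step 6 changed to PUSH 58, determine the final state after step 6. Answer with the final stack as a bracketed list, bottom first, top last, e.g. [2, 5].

(re-executing from step 6 with the substitution; state before step 6: [])
step 6 (PUSH 58): [58]

[58]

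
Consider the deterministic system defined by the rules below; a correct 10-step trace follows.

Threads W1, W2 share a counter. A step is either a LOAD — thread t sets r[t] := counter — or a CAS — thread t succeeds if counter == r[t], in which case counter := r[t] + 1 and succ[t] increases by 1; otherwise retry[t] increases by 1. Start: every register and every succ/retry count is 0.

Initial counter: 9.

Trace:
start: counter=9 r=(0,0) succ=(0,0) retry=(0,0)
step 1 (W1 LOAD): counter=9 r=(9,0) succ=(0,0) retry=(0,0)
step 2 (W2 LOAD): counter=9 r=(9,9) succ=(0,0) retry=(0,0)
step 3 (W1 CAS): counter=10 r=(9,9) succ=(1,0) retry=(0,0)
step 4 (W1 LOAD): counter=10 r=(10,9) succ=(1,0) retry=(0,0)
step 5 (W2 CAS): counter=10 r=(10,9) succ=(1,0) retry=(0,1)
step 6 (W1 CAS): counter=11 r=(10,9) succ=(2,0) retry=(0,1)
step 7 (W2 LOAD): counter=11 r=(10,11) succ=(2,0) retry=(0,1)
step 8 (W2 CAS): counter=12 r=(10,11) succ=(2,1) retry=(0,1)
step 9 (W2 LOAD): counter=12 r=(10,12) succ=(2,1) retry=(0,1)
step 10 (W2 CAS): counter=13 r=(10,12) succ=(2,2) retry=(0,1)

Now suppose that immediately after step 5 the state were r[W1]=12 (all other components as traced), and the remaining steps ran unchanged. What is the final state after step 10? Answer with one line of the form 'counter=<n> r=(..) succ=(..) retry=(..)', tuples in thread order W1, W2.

counter=12 r=(12,11) succ=(1,2) retry=(1,1)

state after step 5 := counter=10 r=(12,9) succ=(1,0) retry=(0,1)
step 6 (W1 CAS): counter=10 r=(12,9) succ=(1,0) retry=(1,1)
step 7 (W2 LOAD): counter=10 r=(12,10) succ=(1,0) retry=(1,1)
step 8 (W2 CAS): counter=11 r=(12,10) succ=(1,1) retry=(1,1)
step 9 (W2 LOAD): counter=11 r=(12,11) succ=(1,1) retry=(1,1)
step 10 (W2 CAS): counter=12 r=(12,11) succ=(1,2) retry=(1,1)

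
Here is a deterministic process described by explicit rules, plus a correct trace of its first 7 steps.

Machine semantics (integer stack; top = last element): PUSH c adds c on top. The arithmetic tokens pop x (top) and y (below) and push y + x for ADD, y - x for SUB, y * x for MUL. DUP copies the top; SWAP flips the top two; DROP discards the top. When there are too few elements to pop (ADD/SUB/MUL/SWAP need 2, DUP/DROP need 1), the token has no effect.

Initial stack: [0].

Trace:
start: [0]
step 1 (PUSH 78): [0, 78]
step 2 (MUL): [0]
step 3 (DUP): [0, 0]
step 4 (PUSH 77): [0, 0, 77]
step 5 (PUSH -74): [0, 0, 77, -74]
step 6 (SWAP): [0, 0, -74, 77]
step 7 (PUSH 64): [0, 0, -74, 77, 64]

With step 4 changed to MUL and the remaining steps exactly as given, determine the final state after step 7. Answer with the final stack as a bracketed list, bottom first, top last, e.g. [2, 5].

(re-executing from step 4 with the substitution; state before step 4: [0, 0])
step 4 (MUL): [0]
step 5 (PUSH -74): [0, -74]
step 6 (SWAP): [-74, 0]
step 7 (PUSH 64): [-74, 0, 64]

[-74, 0, 64]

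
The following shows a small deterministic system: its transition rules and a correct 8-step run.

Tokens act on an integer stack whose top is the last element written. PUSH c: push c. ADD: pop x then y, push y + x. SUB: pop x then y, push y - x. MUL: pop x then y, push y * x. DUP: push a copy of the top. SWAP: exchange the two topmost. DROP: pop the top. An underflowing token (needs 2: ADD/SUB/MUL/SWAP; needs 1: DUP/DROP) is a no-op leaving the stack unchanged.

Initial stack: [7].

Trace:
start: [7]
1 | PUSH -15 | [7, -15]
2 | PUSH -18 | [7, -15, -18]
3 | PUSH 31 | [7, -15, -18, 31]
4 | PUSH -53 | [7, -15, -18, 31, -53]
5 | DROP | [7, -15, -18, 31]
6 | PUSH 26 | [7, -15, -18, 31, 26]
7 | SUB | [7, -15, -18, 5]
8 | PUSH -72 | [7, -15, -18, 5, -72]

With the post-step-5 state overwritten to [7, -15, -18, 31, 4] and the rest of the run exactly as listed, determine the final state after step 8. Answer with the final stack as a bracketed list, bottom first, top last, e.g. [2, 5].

state after step 5 := [7, -15, -18, 31, 4]
6 | PUSH 26 | [7, -15, -18, 31, 4, 26]
7 | SUB | [7, -15, -18, 31, -22]
8 | PUSH -72 | [7, -15, -18, 31, -22, -72]

[7, -15, -18, 31, -22, -72]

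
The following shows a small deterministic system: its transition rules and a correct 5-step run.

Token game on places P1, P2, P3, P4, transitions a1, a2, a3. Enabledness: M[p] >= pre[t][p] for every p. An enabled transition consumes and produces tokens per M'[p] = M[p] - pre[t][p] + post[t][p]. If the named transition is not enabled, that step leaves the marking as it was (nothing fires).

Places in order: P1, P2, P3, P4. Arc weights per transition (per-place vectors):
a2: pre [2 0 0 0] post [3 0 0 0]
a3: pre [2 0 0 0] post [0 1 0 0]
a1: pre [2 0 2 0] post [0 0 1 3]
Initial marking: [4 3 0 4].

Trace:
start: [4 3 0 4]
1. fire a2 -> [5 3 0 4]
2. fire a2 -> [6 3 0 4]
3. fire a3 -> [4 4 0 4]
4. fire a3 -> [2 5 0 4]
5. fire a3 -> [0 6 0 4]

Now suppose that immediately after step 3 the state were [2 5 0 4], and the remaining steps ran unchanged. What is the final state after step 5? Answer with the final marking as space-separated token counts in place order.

state after step 3 := [2 5 0 4]
4. fire a3 -> [0 6 0 4]
5. fire a3 -> [0 6 0 4]

0 6 0 4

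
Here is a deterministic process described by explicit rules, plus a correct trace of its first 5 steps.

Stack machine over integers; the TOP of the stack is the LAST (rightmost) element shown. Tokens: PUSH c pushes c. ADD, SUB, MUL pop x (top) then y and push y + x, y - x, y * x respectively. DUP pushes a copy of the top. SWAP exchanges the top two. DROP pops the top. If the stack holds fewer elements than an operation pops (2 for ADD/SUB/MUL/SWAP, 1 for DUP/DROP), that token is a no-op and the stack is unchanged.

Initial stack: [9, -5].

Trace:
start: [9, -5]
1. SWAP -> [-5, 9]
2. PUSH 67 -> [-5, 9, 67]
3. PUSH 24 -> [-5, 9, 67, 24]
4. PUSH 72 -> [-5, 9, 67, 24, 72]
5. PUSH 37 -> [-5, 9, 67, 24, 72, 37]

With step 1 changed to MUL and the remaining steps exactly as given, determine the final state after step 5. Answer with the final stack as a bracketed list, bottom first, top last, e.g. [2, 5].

[-45, 67, 24, 72, 37]

(re-executing from step 1 with the substitution; state before step 1: [9, -5])
1. MUL -> [-45]
2. PUSH 67 -> [-45, 67]
3. PUSH 24 -> [-45, 67, 24]
4. PUSH 72 -> [-45, 67, 24, 72]
5. PUSH 37 -> [-45, 67, 24, 72, 37]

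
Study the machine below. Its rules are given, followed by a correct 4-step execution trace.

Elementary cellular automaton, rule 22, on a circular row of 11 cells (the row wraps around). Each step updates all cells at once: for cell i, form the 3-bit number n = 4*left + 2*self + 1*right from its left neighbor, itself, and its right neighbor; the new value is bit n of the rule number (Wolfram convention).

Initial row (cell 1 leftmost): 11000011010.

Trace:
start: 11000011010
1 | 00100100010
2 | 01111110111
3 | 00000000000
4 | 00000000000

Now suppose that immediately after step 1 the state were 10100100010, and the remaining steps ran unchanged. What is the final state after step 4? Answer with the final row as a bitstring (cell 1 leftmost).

11000000001

state after step 1 := 10100100010
2 | 10111110110
3 | 10000000000
4 | 11000000001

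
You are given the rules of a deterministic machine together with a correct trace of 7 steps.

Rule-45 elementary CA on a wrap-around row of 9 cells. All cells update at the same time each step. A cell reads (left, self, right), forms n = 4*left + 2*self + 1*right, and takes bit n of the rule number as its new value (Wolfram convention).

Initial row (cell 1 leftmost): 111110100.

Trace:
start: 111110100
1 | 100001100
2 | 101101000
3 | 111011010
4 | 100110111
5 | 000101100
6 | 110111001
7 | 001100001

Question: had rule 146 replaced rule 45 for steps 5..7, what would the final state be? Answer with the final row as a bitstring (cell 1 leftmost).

001011010

(re-executing steps 5..7 under rule 146; state before step 5: 100110111)
5 | 011000011
6 | 000100100
7 | 001011010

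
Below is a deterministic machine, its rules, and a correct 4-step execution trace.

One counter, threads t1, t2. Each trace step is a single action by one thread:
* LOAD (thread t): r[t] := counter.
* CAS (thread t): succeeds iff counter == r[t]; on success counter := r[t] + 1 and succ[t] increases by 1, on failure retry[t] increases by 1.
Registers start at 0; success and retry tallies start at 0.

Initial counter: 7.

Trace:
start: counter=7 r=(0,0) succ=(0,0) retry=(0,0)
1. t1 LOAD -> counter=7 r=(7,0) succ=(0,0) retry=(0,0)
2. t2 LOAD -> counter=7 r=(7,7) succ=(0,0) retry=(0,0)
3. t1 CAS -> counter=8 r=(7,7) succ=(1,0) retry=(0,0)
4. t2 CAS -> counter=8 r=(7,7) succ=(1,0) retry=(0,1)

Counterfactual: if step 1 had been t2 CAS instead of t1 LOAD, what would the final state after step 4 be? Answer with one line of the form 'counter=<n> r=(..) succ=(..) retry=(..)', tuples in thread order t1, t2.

(re-executing from step 1 with the substitution; state before step 1: counter=7 r=(0,0) succ=(0,0) retry=(0,0))
1. t2 CAS -> counter=7 r=(0,0) succ=(0,0) retry=(0,1)
2. t2 LOAD -> counter=7 r=(0,7) succ=(0,0) retry=(0,1)
3. t1 CAS -> counter=7 r=(0,7) succ=(0,0) retry=(1,1)
4. t2 CAS -> counter=8 r=(0,7) succ=(0,1) retry=(1,1)

counter=8 r=(0,7) succ=(0,1) retry=(1,1)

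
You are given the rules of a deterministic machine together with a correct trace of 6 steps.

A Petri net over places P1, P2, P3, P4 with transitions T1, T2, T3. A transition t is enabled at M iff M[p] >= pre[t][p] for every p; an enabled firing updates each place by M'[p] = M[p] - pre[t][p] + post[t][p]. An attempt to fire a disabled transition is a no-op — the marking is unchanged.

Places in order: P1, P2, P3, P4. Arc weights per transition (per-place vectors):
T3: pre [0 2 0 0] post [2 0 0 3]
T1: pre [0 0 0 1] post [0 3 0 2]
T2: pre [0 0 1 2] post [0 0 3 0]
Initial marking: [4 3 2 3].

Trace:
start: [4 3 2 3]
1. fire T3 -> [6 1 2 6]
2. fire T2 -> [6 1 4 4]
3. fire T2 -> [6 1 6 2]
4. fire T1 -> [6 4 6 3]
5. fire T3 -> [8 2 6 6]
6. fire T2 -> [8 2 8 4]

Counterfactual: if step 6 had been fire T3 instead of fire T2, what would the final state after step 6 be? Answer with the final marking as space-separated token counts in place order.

(re-executing from step 6 with the substitution; state before step 6: [8 2 6 6])
6. fire T3 -> [10 0 6 9]

10 0 6 9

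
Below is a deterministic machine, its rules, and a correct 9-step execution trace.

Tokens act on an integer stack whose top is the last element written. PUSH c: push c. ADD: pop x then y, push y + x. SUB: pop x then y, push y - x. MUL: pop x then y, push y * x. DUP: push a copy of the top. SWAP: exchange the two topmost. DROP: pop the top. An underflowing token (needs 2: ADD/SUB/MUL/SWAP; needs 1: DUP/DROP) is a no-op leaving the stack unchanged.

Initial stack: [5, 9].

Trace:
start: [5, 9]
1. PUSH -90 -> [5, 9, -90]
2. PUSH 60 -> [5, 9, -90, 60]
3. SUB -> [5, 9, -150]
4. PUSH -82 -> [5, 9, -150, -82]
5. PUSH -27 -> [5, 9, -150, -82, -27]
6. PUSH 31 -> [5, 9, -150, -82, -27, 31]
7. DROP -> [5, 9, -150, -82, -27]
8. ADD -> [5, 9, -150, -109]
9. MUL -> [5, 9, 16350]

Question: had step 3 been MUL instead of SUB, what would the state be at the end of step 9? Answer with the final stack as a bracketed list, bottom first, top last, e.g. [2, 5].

[5, 9, 588600]

(re-executing from step 3 with the substitution; state before step 3: [5, 9, -90, 60])
3. MUL -> [5, 9, -5400]
4. PUSH -82 -> [5, 9, -5400, -82]
5. PUSH -27 -> [5, 9, -5400, -82, -27]
6. PUSH 31 -> [5, 9, -5400, -82, -27, 31]
7. DROP -> [5, 9, -5400, -82, -27]
8. ADD -> [5, 9, -5400, -109]
9. MUL -> [5, 9, 588600]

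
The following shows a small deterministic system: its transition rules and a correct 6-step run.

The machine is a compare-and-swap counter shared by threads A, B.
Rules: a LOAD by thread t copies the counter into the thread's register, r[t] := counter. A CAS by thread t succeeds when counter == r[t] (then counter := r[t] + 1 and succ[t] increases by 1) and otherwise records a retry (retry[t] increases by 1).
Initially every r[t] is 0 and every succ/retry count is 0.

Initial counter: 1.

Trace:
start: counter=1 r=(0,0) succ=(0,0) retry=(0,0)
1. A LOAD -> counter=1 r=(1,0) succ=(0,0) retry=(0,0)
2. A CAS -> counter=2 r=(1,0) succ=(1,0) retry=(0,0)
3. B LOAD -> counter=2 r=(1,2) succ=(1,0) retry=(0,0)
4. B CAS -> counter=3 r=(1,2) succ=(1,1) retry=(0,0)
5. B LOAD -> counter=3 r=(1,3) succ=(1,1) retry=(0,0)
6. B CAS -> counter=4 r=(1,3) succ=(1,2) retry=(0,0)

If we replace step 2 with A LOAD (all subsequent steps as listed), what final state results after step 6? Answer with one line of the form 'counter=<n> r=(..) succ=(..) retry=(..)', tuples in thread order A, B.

(re-executing from step 2 with the substitution; state before step 2: counter=1 r=(1,0) succ=(0,0) retry=(0,0))
2. A LOAD -> counter=1 r=(1,0) succ=(0,0) retry=(0,0)
3. B LOAD -> counter=1 r=(1,1) succ=(0,0) retry=(0,0)
4. B CAS -> counter=2 r=(1,1) succ=(0,1) retry=(0,0)
5. B LOAD -> counter=2 r=(1,2) succ=(0,1) retry=(0,0)
6. B CAS -> counter=3 r=(1,2) succ=(0,2) retry=(0,0)

counter=3 r=(1,2) succ=(0,2) retry=(0,0)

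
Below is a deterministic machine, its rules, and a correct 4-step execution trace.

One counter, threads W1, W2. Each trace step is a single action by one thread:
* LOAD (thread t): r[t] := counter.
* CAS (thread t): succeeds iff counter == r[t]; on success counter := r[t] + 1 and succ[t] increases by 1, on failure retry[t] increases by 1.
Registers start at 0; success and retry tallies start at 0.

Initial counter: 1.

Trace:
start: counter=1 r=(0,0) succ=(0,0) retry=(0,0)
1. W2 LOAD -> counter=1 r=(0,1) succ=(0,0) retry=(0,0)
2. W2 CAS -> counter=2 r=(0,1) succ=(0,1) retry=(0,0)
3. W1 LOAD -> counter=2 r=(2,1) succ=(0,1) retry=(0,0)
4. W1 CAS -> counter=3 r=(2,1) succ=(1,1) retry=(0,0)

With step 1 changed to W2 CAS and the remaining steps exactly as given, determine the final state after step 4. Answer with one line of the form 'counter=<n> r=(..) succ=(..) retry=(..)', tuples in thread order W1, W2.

(re-executing from step 1 with the substitution; state before step 1: counter=1 r=(0,0) succ=(0,0) retry=(0,0))
1. W2 CAS -> counter=1 r=(0,0) succ=(0,0) retry=(0,1)
2. W2 CAS -> counter=1 r=(0,0) succ=(0,0) retry=(0,2)
3. W1 LOAD -> counter=1 r=(1,0) succ=(0,0) retry=(0,2)
4. W1 CAS -> counter=2 r=(1,0) succ=(1,0) retry=(0,2)

counter=2 r=(1,0) succ=(1,0) retry=(0,2)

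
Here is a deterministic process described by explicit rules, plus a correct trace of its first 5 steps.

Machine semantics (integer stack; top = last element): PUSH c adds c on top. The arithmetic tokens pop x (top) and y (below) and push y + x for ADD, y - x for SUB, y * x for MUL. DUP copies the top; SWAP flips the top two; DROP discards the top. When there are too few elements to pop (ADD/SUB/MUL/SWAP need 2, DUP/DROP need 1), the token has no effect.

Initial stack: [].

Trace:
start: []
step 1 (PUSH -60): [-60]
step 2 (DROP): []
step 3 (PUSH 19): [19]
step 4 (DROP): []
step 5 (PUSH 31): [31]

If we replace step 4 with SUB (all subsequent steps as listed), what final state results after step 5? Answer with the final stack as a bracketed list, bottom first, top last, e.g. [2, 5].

[19, 31]

(re-executing from step 4 with the substitution; state before step 4: [19])
step 4 (SUB): [19]
step 5 (PUSH 31): [19, 31]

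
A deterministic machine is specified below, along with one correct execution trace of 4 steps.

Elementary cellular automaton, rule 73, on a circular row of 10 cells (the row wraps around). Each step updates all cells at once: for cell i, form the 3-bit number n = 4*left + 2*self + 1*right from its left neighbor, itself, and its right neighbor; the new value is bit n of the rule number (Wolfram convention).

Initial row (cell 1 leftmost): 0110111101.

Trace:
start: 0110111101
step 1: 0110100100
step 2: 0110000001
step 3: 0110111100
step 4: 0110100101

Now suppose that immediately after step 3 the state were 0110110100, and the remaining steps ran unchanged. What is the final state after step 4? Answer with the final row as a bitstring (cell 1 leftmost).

0110110001

state after step 3 := 0110110100
step 4: 0110110001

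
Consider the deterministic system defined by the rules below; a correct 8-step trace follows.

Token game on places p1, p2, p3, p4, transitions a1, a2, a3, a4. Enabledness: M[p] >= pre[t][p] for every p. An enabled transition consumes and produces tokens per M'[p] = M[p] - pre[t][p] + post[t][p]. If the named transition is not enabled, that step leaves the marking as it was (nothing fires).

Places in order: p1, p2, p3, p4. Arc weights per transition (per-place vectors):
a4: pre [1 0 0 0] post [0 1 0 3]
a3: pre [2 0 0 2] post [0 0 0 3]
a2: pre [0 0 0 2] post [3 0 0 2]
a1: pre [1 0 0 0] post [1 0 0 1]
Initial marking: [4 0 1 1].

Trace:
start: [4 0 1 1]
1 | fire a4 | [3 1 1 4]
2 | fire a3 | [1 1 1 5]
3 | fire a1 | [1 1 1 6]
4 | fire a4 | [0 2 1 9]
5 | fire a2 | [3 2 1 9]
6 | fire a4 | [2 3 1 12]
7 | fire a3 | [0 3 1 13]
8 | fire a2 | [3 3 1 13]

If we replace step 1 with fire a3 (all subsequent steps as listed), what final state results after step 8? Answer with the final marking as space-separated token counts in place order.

(re-executing from step 1 with the substitution; state before step 1: [4 0 1 1])
1 | fire a3 | [4 0 1 1]
2 | fire a3 | [4 0 1 1]
3 | fire a1 | [4 0 1 2]
4 | fire a4 | [3 1 1 5]
5 | fire a2 | [6 1 1 5]
6 | fire a4 | [5 2 1 8]
7 | fire a3 | [3 2 1 9]
8 | fire a2 | [6 2 1 9]

6 2 1 9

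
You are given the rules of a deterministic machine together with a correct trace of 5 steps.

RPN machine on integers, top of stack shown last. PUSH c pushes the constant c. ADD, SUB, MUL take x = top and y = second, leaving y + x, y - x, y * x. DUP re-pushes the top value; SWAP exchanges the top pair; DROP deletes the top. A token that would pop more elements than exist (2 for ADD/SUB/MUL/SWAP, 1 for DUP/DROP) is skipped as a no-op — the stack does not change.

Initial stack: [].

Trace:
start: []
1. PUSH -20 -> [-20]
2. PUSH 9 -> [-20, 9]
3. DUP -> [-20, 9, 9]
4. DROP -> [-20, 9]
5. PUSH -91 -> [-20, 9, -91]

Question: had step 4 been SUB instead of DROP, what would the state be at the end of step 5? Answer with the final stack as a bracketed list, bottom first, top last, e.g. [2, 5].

(re-executing from step 4 with the substitution; state before step 4: [-20, 9, 9])
4. SUB -> [-20, 0]
5. PUSH -91 -> [-20, 0, -91]

[-20, 0, -91]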